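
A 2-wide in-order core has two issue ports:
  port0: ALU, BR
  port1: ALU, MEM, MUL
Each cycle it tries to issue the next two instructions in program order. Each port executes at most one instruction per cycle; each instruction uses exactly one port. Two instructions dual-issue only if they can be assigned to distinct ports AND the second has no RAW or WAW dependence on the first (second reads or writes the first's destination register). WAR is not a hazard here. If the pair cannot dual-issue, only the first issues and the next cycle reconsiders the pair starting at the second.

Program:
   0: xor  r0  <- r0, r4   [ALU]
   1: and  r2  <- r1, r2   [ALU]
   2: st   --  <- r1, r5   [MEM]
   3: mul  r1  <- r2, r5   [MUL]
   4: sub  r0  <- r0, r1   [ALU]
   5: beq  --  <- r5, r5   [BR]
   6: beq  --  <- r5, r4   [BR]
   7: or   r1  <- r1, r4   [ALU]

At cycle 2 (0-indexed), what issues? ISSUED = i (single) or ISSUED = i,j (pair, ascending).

  cy0 -> i0&i1 (xor.ALU and.ALU) 2-wide
  cy1 -> i2 (st.MEM) no-port MEM/MUL
  cy2 -> i3 (mul.MUL) RAW r1
  cy3 -> i4&i5 (sub.ALU beq.BR) 2-wide
  cy4 -> i6&i7 (beq.BR or.ALU) 2-wide

ISSUED = 3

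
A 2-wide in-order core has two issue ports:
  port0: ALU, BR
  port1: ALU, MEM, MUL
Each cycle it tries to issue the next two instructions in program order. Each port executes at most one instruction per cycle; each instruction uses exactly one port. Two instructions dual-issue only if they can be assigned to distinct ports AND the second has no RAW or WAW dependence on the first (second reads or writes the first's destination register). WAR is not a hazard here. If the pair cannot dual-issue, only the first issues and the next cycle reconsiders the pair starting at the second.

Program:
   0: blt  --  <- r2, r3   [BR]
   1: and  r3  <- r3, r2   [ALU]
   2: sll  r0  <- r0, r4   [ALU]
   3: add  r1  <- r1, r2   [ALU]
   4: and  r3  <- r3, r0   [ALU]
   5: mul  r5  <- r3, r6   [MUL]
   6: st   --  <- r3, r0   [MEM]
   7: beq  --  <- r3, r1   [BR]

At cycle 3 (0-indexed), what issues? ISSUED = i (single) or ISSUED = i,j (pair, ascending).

ISSUED = 5

t=0 i0/i1:blt.BR+and.ALU ; pair
t=1 i2/i3:sll.ALU+add.ALU ; pair
t=2 i4:and.ALU ; RAW r3
t=3 i5:mul.MUL ; no-port MUL/MEM
t=4 i6/i7:st.MEM+beq.BR ; pair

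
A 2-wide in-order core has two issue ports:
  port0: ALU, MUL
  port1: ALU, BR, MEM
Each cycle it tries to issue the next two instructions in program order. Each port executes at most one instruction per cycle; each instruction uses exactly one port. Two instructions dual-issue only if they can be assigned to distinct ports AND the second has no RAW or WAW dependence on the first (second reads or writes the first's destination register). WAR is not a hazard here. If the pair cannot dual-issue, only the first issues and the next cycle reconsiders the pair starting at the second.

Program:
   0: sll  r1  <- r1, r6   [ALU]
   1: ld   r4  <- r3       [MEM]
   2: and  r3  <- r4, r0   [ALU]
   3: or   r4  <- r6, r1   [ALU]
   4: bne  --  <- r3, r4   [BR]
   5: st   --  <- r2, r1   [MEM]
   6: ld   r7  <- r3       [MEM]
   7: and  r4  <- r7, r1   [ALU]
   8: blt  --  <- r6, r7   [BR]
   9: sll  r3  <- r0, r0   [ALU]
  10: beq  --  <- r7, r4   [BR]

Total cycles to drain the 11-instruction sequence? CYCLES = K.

0. sll+ld @i0&i1  | dual
1. and+or @i2&i3  | dual
2. bne @i4  | no-port BR/MEM
3. st @i5  | no-port MEM/MEM
4. ld @i6  | RAW r7
5. and+blt @i7&i8  | dual
6. sll+beq @i9&i10  | dual

CYCLES = 7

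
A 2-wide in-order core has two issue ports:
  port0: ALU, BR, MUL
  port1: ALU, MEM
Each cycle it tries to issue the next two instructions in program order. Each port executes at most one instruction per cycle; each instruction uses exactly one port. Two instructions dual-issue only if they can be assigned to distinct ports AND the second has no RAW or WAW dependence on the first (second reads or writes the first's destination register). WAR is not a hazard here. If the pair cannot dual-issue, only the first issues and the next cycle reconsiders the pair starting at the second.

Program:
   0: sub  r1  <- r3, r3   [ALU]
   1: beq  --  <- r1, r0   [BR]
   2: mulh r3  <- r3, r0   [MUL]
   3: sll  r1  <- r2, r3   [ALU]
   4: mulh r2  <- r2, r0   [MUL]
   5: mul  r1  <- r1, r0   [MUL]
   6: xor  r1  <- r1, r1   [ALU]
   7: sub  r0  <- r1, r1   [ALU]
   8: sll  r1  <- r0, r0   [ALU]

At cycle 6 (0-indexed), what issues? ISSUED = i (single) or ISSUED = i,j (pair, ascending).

  cy0 -> i0 (sub) RAW r1
  cy1 -> i1 (beq) no-port BR/MUL
  cy2 -> i2 (mulh) RAW r3
  cy3 -> i3,i4 (sll/mulh) pair
  cy4 -> i5 (mul) RAW+WAW r1
  cy5 -> i6 (xor) RAW r1
  cy6 -> i7 (sub) RAW r0
  cy7 -> i8 (sll) tail

ISSUED = 7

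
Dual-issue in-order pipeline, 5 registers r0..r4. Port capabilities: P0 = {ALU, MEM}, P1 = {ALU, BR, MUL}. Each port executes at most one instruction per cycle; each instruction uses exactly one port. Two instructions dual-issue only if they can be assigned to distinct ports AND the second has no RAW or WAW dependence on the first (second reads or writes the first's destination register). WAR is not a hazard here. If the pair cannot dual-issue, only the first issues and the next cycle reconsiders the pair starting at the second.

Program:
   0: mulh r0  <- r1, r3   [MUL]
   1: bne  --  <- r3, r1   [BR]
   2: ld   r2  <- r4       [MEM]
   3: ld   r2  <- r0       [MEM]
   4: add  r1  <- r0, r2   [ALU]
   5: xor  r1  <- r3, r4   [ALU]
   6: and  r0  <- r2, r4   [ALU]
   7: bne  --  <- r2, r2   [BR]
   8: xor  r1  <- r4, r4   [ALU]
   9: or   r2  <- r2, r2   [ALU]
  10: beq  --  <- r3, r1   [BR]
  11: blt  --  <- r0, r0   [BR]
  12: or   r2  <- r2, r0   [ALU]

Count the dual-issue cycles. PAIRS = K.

PAIRS = 5

  cy0 -> i0 (mulh) no-port MUL/BR
  cy1 -> i1/i2 (bne ld) pair
  cy2 -> i3 (ld) RAW r2
  cy3 -> i4 (add) WAW r1
  cy4 -> i5/i6 (xor and) pair
  cy5 -> i7/i8 (bne xor) pair
  cy6 -> i9/i10 (or beq) pair
  cy7 -> i11/i12 (blt or) pair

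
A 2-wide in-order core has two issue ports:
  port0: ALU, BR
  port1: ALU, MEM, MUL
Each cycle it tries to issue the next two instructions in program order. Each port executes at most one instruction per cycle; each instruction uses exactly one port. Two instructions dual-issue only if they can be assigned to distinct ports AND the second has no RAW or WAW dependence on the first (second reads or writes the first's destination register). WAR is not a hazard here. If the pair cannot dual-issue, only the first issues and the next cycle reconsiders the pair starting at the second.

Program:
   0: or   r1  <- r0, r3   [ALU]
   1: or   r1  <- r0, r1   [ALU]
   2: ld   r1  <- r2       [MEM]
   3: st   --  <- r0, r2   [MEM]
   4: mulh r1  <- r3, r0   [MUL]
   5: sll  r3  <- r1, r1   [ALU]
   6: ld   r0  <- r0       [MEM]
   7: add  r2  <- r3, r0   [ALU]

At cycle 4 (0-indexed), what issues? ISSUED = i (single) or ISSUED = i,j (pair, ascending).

ISSUED = 4

t=0 i0:or.ALU ; RAW+WAW r1
t=1 i1:or.ALU ; WAW r1
t=2 i2:ld.MEM ; no-port MEM/MEM
t=3 i3:st.MEM ; no-port MEM/MUL
t=4 i4:mulh.MUL ; RAW r1
t=5 i5,i6:sll.ALU ld.MEM ; 2-wide
t=6 i7:add.ALU ; tail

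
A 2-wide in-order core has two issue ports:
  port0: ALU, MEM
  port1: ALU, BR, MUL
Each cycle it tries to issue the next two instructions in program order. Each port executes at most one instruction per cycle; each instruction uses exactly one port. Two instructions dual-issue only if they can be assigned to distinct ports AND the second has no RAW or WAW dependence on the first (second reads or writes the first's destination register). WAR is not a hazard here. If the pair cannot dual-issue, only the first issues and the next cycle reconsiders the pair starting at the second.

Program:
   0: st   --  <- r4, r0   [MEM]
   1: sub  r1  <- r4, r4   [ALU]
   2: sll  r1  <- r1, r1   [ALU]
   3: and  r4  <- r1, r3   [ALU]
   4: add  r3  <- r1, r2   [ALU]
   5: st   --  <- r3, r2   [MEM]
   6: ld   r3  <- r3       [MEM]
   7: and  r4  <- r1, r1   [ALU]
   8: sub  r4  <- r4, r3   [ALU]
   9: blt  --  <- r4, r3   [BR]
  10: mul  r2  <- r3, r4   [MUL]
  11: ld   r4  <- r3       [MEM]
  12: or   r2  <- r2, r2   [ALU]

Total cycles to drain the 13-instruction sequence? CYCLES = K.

[0] i0/i1  st.MEM+sub.ALU  -- dual
[1] i2  sll.ALU  -- RAW r1
[2] i3/i4  and.ALU+add.ALU  -- dual
[3] i5  st.MEM  -- no-port MEM/MEM
[4] i6/i7  ld.MEM+and.ALU  -- dual
[5] i8  sub.ALU  -- RAW r4
[6] i9  blt.BR  -- no-port BR/MUL
[7] i10/i11  mul.MUL+ld.MEM  -- dual
[8] i12  or.ALU  -- tail

CYCLES = 9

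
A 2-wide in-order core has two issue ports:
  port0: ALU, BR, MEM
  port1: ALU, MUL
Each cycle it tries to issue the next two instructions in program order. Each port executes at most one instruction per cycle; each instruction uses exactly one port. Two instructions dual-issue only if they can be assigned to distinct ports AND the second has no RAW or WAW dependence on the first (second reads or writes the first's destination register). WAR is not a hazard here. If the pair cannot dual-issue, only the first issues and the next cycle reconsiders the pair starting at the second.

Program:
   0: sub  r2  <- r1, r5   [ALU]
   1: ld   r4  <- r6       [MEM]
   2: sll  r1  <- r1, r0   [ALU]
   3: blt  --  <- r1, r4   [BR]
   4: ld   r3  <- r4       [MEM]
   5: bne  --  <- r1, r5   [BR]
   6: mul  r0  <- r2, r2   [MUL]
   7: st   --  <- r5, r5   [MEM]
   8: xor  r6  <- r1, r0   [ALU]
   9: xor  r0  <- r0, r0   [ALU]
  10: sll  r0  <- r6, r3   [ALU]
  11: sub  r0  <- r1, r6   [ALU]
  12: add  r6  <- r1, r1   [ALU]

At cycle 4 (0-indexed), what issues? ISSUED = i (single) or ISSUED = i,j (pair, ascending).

ISSUED = 5,6

t=0 i0+i1:sub.ALU ld.MEM ; dual
t=1 i2:sll.ALU ; RAW r1
t=2 i3:blt.BR ; no-port BR/MEM
t=3 i4:ld.MEM ; no-port MEM/BR
t=4 i5+i6:bne.BR mul.MUL ; dual
t=5 i7+i8:st.MEM xor.ALU ; dual
t=6 i9:xor.ALU ; WAW r0
t=7 i10:sll.ALU ; WAW r0
t=8 i11+i12:sub.ALU add.ALU ; dual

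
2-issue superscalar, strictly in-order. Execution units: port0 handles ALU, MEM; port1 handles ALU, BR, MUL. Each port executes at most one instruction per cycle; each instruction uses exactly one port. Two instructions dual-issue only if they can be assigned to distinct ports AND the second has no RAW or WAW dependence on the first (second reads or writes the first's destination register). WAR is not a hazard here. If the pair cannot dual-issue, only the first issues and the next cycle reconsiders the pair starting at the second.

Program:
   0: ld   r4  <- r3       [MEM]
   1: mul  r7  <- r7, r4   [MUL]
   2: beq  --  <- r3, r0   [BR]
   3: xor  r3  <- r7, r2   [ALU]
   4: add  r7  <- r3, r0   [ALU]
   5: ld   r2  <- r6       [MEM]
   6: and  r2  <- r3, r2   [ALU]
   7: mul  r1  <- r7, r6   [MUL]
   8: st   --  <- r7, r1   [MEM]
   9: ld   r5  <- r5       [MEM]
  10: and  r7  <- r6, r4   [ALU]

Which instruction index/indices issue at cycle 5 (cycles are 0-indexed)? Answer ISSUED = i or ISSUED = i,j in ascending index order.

[0] i0  ld.MEM  -- RAW r4
[1] i1  mul.MUL  -- no-port MUL/BR
[2] i2+i3  beq.BR xor.ALU  -- pair
[3] i4+i5  add.ALU ld.MEM  -- pair
[4] i6+i7  and.ALU mul.MUL  -- pair
[5] i8  st.MEM  -- no-port MEM/MEM
[6] i9+i10  ld.MEM and.ALU  -- pair

ISSUED = 8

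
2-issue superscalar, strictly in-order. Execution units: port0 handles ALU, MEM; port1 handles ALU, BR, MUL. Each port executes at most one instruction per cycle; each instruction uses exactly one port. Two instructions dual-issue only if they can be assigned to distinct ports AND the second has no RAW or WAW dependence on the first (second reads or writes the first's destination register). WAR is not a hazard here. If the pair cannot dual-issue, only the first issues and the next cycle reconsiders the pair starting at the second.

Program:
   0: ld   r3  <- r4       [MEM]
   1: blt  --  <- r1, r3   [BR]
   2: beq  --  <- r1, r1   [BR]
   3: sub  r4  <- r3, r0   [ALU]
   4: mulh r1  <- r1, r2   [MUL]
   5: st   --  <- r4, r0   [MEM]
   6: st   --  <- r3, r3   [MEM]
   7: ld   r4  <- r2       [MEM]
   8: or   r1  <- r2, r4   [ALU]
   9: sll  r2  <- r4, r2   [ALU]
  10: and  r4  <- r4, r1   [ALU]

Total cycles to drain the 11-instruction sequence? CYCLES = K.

  cy0 -> i0 (ld) RAW r3
  cy1 -> i1 (blt) no-port BR/BR
  cy2 -> i2&i3 (beq+sub) dual
  cy3 -> i4&i5 (mulh+st) dual
  cy4 -> i6 (st) no-port MEM/MEM
  cy5 -> i7 (ld) RAW r4
  cy6 -> i8&i9 (or+sll) dual
  cy7 -> i10 (and) tail

CYCLES = 8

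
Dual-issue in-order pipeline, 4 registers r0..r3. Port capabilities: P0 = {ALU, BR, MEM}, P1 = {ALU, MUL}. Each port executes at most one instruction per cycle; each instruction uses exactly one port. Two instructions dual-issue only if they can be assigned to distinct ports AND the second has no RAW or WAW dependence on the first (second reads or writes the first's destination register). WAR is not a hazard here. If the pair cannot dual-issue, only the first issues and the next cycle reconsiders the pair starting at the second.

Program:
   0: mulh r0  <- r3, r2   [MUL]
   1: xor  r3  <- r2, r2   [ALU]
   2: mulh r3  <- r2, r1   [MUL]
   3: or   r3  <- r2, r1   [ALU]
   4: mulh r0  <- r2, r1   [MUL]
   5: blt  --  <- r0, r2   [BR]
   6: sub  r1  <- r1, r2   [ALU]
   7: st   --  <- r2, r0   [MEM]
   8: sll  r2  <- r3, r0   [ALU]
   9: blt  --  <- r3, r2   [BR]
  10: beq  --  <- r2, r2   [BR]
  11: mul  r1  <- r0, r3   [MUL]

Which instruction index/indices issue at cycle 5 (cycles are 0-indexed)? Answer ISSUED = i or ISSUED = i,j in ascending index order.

#0 head=0: mulh+xor i0,i1 pair
#1 head=2: mulh i2 WAW r3
#2 head=3: or+mulh i3,i4 pair
#3 head=5: blt+sub i5,i6 pair
#4 head=7: st+sll i7,i8 pair
#5 head=9: blt i9 no-port BR/BR
#6 head=10: beq+mul i10,i11 pair

ISSUED = 9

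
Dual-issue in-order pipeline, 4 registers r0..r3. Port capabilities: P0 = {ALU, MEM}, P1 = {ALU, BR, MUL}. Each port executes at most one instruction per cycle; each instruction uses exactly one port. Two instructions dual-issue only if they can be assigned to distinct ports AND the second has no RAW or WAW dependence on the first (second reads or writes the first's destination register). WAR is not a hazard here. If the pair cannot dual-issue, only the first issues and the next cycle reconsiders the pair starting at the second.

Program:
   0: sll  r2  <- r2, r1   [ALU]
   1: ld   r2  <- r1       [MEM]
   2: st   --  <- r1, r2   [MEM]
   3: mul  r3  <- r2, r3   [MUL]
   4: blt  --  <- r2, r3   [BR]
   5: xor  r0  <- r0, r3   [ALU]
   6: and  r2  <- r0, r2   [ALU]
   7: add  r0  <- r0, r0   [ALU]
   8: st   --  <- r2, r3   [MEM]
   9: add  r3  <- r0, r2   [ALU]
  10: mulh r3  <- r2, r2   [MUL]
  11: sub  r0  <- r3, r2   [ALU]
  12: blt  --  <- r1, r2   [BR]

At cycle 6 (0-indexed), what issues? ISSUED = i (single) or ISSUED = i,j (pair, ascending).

ISSUED = 10

[0] i0  sll  -- WAW r2
[1] i1  ld  -- no-port MEM/MEM
[2] i2+i3  st mul  -- dual
[3] i4+i5  blt xor  -- dual
[4] i6+i7  and add  -- dual
[5] i8+i9  st add  -- dual
[6] i10  mulh  -- RAW r3
[7] i11+i12  sub blt  -- dual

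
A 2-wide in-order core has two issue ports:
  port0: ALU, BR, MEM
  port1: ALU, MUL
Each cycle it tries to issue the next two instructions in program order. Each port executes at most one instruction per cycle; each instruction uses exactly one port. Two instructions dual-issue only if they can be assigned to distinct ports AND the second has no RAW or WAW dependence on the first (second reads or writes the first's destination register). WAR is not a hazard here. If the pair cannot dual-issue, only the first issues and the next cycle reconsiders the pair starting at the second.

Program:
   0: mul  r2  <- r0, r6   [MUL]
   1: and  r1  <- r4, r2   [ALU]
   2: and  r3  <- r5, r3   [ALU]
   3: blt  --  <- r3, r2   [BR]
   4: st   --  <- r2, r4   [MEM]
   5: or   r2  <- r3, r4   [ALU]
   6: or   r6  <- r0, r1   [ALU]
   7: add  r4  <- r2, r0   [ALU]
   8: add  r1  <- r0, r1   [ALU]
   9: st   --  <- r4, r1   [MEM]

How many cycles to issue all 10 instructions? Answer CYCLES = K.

c0: i0 mul  RAW r2
c1: i1,i2 and/and  2-wide
c2: i3 blt  no-port BR/MEM
c3: i4,i5 st/or  2-wide
c4: i6,i7 or/add  2-wide
c5: i8 add  RAW r1
c6: i9 st  tail

CYCLES = 7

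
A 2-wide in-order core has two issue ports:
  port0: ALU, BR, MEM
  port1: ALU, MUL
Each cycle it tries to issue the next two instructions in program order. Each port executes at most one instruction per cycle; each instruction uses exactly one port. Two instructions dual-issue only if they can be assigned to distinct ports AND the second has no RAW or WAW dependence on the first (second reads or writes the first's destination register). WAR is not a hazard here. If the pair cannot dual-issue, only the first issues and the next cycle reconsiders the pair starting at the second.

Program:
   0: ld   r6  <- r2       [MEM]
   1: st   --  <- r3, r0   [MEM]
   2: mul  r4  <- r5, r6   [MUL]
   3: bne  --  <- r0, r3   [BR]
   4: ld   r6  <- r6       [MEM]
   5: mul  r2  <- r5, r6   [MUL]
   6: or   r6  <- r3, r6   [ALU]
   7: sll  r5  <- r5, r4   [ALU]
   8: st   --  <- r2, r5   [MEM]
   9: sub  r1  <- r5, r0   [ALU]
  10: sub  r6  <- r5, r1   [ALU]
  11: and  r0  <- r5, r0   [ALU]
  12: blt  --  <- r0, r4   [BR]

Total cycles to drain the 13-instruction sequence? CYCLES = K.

CYCLES = 9

c0: i0 ld  no-port MEM/MEM
c1: i1+i2 st;mul  dual
c2: i3 bne  no-port BR/MEM
c3: i4 ld  RAW r6
c4: i5+i6 mul;or  dual
c5: i7 sll  RAW r5
c6: i8+i9 st;sub  dual
c7: i10+i11 sub;and  dual
c8: i12 blt  tail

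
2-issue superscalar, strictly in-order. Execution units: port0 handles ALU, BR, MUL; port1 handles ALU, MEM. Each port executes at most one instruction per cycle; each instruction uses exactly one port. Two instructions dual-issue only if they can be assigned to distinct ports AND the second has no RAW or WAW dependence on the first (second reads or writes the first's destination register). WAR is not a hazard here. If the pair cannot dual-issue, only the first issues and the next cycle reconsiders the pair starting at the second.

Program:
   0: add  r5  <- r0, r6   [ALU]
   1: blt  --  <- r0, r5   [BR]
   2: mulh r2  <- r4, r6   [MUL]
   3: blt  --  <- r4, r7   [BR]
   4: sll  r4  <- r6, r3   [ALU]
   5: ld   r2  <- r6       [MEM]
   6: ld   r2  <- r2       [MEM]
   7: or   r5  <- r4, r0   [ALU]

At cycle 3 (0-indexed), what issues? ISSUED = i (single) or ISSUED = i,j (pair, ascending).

ISSUED = 3,4

[0] i0  add  -- RAW r5
[1] i1  blt  -- no-port BR/MUL
[2] i2  mulh  -- no-port MUL/BR
[3] i3,i4  blt;sll  -- pair
[4] i5  ld  -- no-port MEM/MEM
[5] i6,i7  ld;or  -- pair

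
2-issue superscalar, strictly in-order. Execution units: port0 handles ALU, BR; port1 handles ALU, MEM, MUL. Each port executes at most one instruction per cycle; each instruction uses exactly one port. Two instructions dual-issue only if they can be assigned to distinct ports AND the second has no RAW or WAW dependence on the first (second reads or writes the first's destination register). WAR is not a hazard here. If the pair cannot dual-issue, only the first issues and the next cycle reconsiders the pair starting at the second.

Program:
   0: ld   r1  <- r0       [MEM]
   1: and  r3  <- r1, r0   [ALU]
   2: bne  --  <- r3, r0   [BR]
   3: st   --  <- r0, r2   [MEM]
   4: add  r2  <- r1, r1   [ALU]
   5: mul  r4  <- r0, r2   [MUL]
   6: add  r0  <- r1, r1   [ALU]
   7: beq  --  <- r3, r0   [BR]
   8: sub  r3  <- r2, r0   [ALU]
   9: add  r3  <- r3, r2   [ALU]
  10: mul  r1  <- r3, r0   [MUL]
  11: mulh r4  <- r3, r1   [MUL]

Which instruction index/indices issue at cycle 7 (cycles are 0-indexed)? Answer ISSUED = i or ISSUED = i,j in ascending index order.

ISSUED = 10

#0 head=0: ld i0 RAW r1
#1 head=1: and i1 RAW r3
#2 head=2: bne+st i2&i3 dual
#3 head=4: add i4 RAW r2
#4 head=5: mul+add i5&i6 dual
#5 head=7: beq+sub i7&i8 dual
#6 head=9: add i9 RAW r3
#7 head=10: mul i10 no-port MUL/MUL
#8 head=11: mulh i11 tail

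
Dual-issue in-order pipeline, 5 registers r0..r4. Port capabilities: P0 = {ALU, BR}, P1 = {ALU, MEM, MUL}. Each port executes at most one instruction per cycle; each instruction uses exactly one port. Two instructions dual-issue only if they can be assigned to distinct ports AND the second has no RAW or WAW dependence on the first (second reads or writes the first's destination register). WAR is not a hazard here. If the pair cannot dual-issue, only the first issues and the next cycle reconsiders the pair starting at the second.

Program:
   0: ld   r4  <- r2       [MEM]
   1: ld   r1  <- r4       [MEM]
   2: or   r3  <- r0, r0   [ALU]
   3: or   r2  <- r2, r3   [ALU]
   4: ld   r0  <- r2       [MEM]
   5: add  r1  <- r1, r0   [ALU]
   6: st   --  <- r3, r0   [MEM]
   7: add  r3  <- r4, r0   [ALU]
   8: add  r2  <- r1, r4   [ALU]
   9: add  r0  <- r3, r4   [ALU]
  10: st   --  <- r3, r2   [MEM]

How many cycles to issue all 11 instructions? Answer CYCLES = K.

[0] i0  ld.MEM  -- no-port MEM/MEM
[1] i1/i2  ld.MEM;or.ALU  -- pair
[2] i3  or.ALU  -- RAW r2
[3] i4  ld.MEM  -- RAW r0
[4] i5/i6  add.ALU;st.MEM  -- pair
[5] i7/i8  add.ALU;add.ALU  -- pair
[6] i9/i10  add.ALU;st.MEM  -- pair

CYCLES = 7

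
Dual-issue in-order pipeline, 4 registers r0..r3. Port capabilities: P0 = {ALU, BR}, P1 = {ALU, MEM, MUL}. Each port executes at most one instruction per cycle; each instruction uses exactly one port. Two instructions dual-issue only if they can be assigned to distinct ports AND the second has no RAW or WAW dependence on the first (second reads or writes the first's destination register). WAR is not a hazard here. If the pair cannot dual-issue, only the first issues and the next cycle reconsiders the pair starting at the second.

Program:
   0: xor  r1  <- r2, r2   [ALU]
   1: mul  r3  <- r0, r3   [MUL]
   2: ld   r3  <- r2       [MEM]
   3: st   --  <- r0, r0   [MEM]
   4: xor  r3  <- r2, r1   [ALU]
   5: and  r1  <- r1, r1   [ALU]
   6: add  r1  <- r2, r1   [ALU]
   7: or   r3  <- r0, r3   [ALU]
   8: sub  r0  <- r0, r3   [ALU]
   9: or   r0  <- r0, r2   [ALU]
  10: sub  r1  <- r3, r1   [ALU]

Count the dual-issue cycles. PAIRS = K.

t=0 i0,i1:xor.ALU+mul.MUL ; dual
t=1 i2:ld.MEM ; no-port MEM/MEM
t=2 i3,i4:st.MEM+xor.ALU ; dual
t=3 i5:and.ALU ; RAW+WAW r1
t=4 i6,i7:add.ALU+or.ALU ; dual
t=5 i8:sub.ALU ; RAW+WAW r0
t=6 i9,i10:or.ALU+sub.ALU ; dual

PAIRS = 4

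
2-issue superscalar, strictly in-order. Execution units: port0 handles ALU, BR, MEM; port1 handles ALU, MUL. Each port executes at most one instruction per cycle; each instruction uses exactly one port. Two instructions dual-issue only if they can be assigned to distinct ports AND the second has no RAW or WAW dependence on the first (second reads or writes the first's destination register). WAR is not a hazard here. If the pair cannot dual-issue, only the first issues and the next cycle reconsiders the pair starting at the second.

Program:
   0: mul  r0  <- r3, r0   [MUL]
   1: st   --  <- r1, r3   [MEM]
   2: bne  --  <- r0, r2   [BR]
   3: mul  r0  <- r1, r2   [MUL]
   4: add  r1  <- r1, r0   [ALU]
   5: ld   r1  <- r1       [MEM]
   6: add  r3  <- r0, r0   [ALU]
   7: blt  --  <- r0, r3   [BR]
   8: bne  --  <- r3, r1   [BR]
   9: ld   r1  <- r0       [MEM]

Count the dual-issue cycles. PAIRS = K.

PAIRS = 3

t=0 i0&i1:mul.MUL st.MEM ; pair
t=1 i2&i3:bne.BR mul.MUL ; pair
t=2 i4:add.ALU ; RAW+WAW r1
t=3 i5&i6:ld.MEM add.ALU ; pair
t=4 i7:blt.BR ; no-port BR/BR
t=5 i8:bne.BR ; no-port BR/MEM
t=6 i9:ld.MEM ; tail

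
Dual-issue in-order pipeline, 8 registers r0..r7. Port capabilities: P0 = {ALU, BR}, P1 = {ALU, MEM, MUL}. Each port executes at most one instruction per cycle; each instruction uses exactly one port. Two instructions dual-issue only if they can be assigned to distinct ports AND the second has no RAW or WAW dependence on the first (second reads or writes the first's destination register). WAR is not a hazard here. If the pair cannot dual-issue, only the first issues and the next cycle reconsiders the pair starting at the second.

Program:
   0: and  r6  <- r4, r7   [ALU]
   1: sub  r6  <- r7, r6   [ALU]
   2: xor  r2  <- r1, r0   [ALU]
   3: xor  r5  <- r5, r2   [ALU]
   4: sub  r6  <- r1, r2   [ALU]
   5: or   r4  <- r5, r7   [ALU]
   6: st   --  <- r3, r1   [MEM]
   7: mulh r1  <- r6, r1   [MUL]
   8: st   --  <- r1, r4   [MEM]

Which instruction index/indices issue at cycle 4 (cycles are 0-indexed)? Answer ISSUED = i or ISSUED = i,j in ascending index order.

ISSUED = 7

c0: i0 and  RAW+WAW r6
c1: i1,i2 sub/xor  2-wide
c2: i3,i4 xor/sub  2-wide
c3: i5,i6 or/st  2-wide
c4: i7 mulh  no-port MUL/MEM
c5: i8 st  tail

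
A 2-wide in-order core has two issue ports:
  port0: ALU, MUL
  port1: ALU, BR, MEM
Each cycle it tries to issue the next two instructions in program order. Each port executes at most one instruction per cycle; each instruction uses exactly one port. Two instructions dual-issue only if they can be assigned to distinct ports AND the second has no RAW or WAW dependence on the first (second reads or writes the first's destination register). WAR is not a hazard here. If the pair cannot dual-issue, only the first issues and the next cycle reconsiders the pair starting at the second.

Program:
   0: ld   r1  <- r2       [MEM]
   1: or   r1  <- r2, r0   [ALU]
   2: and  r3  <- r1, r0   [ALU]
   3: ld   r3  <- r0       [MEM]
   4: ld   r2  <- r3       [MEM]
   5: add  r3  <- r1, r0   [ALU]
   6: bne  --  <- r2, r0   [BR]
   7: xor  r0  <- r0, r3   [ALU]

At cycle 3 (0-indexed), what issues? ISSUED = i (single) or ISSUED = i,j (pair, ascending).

[0] i0  ld  -- WAW r1
[1] i1  or  -- RAW r1
[2] i2  and  -- WAW r3
[3] i3  ld  -- no-port MEM/MEM
[4] i4/i5  ld;add  -- 2-wide
[5] i6/i7  bne;xor  -- 2-wide

ISSUED = 3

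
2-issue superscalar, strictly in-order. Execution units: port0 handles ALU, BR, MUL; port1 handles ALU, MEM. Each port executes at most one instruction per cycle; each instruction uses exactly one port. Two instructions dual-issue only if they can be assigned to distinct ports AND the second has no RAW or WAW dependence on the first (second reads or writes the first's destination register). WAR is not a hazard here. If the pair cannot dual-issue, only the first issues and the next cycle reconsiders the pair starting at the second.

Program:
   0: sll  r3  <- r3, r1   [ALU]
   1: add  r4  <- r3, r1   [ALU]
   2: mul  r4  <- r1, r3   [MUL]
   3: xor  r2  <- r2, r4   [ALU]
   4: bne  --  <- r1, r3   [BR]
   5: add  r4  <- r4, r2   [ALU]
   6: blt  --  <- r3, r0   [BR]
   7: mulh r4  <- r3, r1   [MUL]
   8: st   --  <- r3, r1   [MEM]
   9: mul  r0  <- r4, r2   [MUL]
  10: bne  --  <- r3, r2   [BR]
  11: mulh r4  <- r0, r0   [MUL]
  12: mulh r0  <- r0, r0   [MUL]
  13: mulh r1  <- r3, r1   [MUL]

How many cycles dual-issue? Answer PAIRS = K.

PAIRS = 3

c0: i0 sll  RAW r3
c1: i1 add  WAW r4
c2: i2 mul  RAW r4
c3: i3+i4 xor;bne  pair
c4: i5+i6 add;blt  pair
c5: i7+i8 mulh;st  pair
c6: i9 mul  no-port MUL/BR
c7: i10 bne  no-port BR/MUL
c8: i11 mulh  no-port MUL/MUL
c9: i12 mulh  no-port MUL/MUL
c10: i13 mulh  tail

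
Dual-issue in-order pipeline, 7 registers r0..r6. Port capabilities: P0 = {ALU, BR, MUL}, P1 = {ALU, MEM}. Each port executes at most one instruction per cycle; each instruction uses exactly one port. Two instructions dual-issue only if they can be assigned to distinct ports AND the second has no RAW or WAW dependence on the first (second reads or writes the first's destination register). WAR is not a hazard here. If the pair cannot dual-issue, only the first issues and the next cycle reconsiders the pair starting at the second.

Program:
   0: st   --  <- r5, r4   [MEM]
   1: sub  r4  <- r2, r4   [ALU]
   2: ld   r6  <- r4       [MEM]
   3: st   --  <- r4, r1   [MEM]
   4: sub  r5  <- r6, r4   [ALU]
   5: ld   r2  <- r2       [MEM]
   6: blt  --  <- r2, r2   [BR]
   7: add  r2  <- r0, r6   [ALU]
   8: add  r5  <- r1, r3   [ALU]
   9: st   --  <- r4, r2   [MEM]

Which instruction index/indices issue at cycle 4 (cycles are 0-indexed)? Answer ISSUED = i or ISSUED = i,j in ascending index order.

  cy0 -> i0,i1 (st.MEM sub.ALU) dual
  cy1 -> i2 (ld.MEM) no-port MEM/MEM
  cy2 -> i3,i4 (st.MEM sub.ALU) dual
  cy3 -> i5 (ld.MEM) RAW r2
  cy4 -> i6,i7 (blt.BR add.ALU) dual
  cy5 -> i8,i9 (add.ALU st.MEM) dual

ISSUED = 6,7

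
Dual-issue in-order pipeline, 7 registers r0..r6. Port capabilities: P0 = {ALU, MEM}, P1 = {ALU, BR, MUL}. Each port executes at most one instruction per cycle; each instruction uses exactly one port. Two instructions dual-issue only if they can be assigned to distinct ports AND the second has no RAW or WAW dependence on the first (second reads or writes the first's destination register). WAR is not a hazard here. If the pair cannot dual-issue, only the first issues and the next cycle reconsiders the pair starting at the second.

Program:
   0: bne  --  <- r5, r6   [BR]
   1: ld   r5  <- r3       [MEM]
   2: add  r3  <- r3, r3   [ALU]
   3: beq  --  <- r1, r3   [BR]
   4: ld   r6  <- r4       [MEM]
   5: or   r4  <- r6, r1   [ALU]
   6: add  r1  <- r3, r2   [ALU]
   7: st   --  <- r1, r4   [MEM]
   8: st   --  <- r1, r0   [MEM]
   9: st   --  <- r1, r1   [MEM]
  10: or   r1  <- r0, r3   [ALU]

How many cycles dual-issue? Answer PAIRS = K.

0. bne+ld @i0/i1  | dual
1. add @i2  | RAW r3
2. beq+ld @i3/i4  | dual
3. or+add @i5/i6  | dual
4. st @i7  | no-port MEM/MEM
5. st @i8  | no-port MEM/MEM
6. st+or @i9/i10  | dual

PAIRS = 4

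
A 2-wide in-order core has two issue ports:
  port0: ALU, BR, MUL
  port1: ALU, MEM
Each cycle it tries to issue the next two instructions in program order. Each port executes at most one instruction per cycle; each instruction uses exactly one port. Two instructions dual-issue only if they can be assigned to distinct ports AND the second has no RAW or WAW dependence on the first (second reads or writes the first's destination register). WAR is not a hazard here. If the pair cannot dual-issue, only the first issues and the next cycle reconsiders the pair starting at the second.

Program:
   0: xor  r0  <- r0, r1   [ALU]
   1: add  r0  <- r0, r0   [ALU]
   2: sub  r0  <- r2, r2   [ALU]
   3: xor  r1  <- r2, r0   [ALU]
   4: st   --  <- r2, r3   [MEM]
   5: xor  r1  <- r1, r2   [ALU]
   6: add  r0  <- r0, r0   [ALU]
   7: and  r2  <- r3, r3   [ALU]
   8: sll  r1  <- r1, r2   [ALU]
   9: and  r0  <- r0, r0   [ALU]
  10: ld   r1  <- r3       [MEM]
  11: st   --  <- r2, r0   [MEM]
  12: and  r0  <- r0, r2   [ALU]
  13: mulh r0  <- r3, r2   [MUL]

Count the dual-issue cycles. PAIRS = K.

PAIRS = 4

0. xor.ALU @i0  | RAW+WAW r0
1. add.ALU @i1  | WAW r0
2. sub.ALU @i2  | RAW r0
3. xor.ALU st.MEM @i3/i4  | pair
4. xor.ALU add.ALU @i5/i6  | pair
5. and.ALU @i7  | RAW r2
6. sll.ALU and.ALU @i8/i9  | pair
7. ld.MEM @i10  | no-port MEM/MEM
8. st.MEM and.ALU @i11/i12  | pair
9. mulh.MUL @i13  | tail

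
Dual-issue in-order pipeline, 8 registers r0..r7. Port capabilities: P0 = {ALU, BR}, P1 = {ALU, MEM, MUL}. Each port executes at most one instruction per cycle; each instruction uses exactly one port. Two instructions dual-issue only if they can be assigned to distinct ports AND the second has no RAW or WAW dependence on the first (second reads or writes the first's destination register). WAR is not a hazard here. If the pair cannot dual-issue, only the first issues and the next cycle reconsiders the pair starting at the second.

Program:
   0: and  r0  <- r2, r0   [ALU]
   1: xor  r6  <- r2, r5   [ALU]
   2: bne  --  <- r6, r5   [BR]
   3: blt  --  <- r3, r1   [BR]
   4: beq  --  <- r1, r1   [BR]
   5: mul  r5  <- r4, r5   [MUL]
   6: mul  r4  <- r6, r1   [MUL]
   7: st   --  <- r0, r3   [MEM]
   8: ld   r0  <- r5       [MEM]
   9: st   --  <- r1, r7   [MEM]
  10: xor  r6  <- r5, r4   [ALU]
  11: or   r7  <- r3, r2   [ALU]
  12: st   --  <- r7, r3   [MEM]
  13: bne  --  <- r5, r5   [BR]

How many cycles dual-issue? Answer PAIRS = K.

PAIRS = 4

#0 head=0: and.ALU xor.ALU i0/i1 dual
#1 head=2: bne.BR i2 no-port BR/BR
#2 head=3: blt.BR i3 no-port BR/BR
#3 head=4: beq.BR mul.MUL i4/i5 dual
#4 head=6: mul.MUL i6 no-port MUL/MEM
#5 head=7: st.MEM i7 no-port MEM/MEM
#6 head=8: ld.MEM i8 no-port MEM/MEM
#7 head=9: st.MEM xor.ALU i9/i10 dual
#8 head=11: or.ALU i11 RAW r7
#9 head=12: st.MEM bne.BR i12/i13 dual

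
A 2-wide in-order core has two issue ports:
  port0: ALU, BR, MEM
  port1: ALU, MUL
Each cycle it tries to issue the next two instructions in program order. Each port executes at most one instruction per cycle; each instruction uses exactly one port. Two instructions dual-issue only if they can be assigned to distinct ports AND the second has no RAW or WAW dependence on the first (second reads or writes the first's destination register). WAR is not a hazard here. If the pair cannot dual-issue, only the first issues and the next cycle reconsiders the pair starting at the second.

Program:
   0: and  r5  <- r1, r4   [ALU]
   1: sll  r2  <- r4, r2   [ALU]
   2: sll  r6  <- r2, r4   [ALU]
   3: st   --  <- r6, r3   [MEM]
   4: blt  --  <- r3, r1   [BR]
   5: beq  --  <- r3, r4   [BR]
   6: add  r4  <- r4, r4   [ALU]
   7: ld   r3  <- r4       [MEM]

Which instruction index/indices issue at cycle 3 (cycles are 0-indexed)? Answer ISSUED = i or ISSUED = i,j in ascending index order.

ISSUED = 4

[0] i0+i1  and/sll  -- 2-wide
[1] i2  sll  -- RAW r6
[2] i3  st  -- no-port MEM/BR
[3] i4  blt  -- no-port BR/BR
[4] i5+i6  beq/add  -- 2-wide
[5] i7  ld  -- tail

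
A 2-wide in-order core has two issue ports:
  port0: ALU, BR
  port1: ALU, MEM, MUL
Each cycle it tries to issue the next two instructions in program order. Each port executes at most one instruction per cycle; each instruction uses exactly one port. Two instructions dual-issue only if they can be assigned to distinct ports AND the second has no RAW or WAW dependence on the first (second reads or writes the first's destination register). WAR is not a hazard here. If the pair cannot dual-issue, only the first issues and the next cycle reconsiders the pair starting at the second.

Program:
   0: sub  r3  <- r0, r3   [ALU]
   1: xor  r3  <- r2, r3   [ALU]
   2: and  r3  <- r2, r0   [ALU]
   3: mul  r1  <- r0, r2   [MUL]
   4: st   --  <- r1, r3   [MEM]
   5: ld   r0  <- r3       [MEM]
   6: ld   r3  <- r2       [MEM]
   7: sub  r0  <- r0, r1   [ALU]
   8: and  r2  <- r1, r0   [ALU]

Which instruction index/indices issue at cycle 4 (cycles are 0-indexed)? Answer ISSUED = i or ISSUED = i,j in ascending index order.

ISSUED = 5

0. sub.ALU @i0  | RAW+WAW r3
1. xor.ALU @i1  | WAW r3
2. and.ALU mul.MUL @i2+i3  | pair
3. st.MEM @i4  | no-port MEM/MEM
4. ld.MEM @i5  | no-port MEM/MEM
5. ld.MEM sub.ALU @i6+i7  | pair
6. and.ALU @i8  | tail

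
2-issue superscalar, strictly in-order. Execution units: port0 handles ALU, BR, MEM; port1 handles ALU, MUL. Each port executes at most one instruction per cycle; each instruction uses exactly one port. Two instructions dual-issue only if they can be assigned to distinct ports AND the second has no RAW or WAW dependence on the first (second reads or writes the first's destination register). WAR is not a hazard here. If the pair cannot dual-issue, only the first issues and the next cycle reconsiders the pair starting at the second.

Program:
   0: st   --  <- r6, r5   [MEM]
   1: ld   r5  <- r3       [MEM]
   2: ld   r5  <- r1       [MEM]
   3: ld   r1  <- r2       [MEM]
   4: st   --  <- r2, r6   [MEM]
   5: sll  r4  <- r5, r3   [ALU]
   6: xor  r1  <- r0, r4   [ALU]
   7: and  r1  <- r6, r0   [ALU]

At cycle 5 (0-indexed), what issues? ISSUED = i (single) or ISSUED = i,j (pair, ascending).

  cy0 -> i0 (st) no-port MEM/MEM
  cy1 -> i1 (ld) no-port MEM/MEM
  cy2 -> i2 (ld) no-port MEM/MEM
  cy3 -> i3 (ld) no-port MEM/MEM
  cy4 -> i4/i5 (st+sll) 2-wide
  cy5 -> i6 (xor) WAW r1
  cy6 -> i7 (and) tail

ISSUED = 6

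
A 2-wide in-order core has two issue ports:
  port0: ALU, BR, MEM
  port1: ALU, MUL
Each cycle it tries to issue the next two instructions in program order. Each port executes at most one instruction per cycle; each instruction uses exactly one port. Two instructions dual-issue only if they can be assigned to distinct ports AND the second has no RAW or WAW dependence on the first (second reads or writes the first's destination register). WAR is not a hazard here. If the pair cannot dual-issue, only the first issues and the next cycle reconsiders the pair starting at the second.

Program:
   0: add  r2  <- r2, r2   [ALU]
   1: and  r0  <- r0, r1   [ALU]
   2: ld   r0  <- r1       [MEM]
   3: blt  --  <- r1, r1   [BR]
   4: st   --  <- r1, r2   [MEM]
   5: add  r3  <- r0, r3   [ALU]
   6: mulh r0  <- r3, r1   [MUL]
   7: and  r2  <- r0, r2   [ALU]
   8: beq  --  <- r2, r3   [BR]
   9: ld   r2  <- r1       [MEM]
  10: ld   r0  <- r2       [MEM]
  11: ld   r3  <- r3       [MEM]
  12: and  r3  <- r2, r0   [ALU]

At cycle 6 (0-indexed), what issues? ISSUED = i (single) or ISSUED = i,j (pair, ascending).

c0: i0+i1 add.ALU;and.ALU  dual
c1: i2 ld.MEM  no-port MEM/BR
c2: i3 blt.BR  no-port BR/MEM
c3: i4+i5 st.MEM;add.ALU  dual
c4: i6 mulh.MUL  RAW r0
c5: i7 and.ALU  RAW r2
c6: i8 beq.BR  no-port BR/MEM
c7: i9 ld.MEM  no-port MEM/MEM
c8: i10 ld.MEM  no-port MEM/MEM
c9: i11 ld.MEM  WAW r3
c10: i12 and.ALU  tail

ISSUED = 8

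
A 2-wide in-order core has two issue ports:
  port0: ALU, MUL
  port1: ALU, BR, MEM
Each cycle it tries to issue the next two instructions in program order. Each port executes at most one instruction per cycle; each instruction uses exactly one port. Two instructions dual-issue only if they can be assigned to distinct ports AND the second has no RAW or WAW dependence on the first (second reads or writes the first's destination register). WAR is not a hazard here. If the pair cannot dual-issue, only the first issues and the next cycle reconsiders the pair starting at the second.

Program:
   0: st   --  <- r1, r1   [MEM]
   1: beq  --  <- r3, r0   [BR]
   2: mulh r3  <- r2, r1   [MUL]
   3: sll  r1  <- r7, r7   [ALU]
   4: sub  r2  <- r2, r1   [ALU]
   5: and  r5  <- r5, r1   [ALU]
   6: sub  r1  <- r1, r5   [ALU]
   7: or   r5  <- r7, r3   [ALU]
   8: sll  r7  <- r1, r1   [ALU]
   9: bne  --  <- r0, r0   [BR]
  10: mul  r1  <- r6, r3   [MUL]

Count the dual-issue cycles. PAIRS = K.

PAIRS = 4

[0] i0  st  -- no-port MEM/BR
[1] i1+i2  beq/mulh  -- 2-wide
[2] i3  sll  -- RAW r1
[3] i4+i5  sub/and  -- 2-wide
[4] i6+i7  sub/or  -- 2-wide
[5] i8+i9  sll/bne  -- 2-wide
[6] i10  mul  -- tail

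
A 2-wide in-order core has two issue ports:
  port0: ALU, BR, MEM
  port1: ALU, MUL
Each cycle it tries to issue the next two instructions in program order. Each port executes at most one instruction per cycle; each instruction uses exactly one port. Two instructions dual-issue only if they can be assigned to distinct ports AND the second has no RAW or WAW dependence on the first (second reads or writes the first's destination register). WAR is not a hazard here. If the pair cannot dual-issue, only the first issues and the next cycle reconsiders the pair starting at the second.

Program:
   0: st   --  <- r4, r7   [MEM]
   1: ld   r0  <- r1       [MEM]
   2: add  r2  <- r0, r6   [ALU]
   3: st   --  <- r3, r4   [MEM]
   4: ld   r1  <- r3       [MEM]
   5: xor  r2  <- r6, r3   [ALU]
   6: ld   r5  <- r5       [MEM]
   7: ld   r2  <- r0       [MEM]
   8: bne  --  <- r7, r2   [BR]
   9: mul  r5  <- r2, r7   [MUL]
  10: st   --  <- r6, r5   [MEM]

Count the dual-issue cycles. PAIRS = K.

PAIRS = 3

  cy0 -> i0 (st) no-port MEM/MEM
  cy1 -> i1 (ld) RAW r0
  cy2 -> i2+i3 (add;st) dual
  cy3 -> i4+i5 (ld;xor) dual
  cy4 -> i6 (ld) no-port MEM/MEM
  cy5 -> i7 (ld) no-port MEM/BR
  cy6 -> i8+i9 (bne;mul) dual
  cy7 -> i10 (st) tail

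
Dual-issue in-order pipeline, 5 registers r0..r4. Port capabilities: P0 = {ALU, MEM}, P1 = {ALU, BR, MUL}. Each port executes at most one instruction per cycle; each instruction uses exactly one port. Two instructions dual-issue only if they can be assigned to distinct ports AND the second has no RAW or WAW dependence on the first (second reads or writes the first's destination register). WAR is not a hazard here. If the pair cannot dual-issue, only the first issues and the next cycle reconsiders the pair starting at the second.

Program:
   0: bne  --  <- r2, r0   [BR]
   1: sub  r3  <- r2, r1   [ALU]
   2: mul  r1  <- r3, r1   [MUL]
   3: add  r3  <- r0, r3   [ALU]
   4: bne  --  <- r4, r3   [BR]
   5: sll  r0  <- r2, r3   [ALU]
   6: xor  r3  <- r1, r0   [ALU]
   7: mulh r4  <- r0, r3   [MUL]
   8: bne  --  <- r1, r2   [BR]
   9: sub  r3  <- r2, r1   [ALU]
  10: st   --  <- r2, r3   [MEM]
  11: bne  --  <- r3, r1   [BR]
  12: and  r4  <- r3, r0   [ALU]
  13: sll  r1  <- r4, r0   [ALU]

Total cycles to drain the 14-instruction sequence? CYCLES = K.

t=0 i0/i1:bne sub ; pair
t=1 i2/i3:mul add ; pair
t=2 i4/i5:bne sll ; pair
t=3 i6:xor ; RAW r3
t=4 i7:mulh ; no-port MUL/BR
t=5 i8/i9:bne sub ; pair
t=6 i10/i11:st bne ; pair
t=7 i12:and ; RAW r4
t=8 i13:sll ; tail

CYCLES = 9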